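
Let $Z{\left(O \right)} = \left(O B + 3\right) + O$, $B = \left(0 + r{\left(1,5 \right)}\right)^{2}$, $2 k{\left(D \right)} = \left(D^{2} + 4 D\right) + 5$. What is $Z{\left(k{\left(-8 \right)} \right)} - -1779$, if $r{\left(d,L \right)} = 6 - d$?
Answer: $2263$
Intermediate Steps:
$k{\left(D \right)} = \frac{5}{2} + \frac{D^{2}}{2} + 2 D$ ($k{\left(D \right)} = \frac{\left(D^{2} + 4 D\right) + 5}{2} = \frac{5 + D^{2} + 4 D}{2} = \frac{5}{2} + \frac{D^{2}}{2} + 2 D$)
$B = 25$ ($B = \left(0 + \left(6 - 1\right)\right)^{2} = \left(0 + 5\right)^{2} = 5^{2} = 25$)
$Z{\left(O \right)} = 3 + 26 O$ ($Z{\left(O \right)} = \left(O 25 + 3\right) + O = \left(25 O + 3\right) + O = \left(3 + 25 O\right) + O = 3 + 26 O$)
$Z{\left(k{\left(-8 \right)} \right)} - -1779 = \left(3 + 26 \left(\frac{5}{2} + \frac{\left(-8\right)^{2}}{2} + 2 \left(-8\right)\right)\right) - -1779 = \left(3 + 26 \left(\frac{5}{2} + \frac{1}{2} \cdot 64 - 16\right)\right) + 1779 = \left(3 + 26 \left(\frac{5}{2} + 32 - 16\right)\right) + 1779 = \left(3 + 26 \cdot \frac{37}{2}\right) + 1779 = \left(3 + 481\right) + 1779 = 484 + 1779 = 2263$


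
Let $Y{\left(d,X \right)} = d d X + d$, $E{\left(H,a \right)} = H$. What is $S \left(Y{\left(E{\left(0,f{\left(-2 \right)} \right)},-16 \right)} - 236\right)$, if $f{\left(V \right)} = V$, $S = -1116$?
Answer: $263376$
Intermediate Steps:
$Y{\left(d,X \right)} = d + X d^{2}$ ($Y{\left(d,X \right)} = d^{2} X + d = X d^{2} + d = d + X d^{2}$)
$S \left(Y{\left(E{\left(0,f{\left(-2 \right)} \right)},-16 \right)} - 236\right) = - 1116 \left(0 \left(1 - 0\right) - 236\right) = - 1116 \left(0 \left(1 + 0\right) - 236\right) = - 1116 \left(0 \cdot 1 - 236\right) = - 1116 \left(0 - 236\right) = \left(-1116\right) \left(-236\right) = 263376$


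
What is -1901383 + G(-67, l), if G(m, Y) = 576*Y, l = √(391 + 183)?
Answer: -1901383 + 576*√574 ≈ -1.8876e+6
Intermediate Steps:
l = √574 ≈ 23.958
-1901383 + G(-67, l) = -1901383 + 576*√574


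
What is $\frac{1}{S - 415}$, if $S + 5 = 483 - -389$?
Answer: $\frac{1}{452} \approx 0.0022124$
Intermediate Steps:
$S = 867$ ($S = -5 + \left(483 - -389\right) = -5 + \left(483 + 389\right) = -5 + 872 = 867$)
$\frac{1}{S - 415} = \frac{1}{867 - 415} = \frac{1}{452}$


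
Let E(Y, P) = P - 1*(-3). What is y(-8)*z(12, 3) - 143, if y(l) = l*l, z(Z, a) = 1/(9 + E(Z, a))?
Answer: -2081/15 ≈ -138.73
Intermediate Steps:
E(Y, P) = 3 + P (E(Y, P) = P + 3 = 3 + P)
z(Z, a) = 1/(12 + a) (z(Z, a) = 1/(9 + (3 + a)) = 1/(12 + a))
y(l) = l**2
y(-8)*z(12, 3) - 143 = (-8)**2/(12 + 3) - 143 = 64/15 - 143 = -2081/15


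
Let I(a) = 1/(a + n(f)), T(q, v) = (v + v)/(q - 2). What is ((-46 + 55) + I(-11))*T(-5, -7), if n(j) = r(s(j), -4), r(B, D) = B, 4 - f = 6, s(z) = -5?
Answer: 143/8 ≈ 17.875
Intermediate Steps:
f = -2 (f = 4 - 1*6 = 4 - 6 = -2)
T(q, v) = 2*v/(-2 + q) (T(q, v) = (2*v)/(-2 + q) = 2*v/(-2 + q))
n(j) = -5
I(a) = 1/(-5 + a) (I(a) = 1/(a - 5) = 1/(-5 + a))
((-46 + 55) + I(-11))*T(-5, -7) = ((-46 + 55) + 1/(-5 - 11))*(2*(-7)/(-2 - 5)) = (9 + 1/(-16))*(2*(-7)/(-7)) = (9 - 1/16)*(2*(-7)*(-⅐)) = (143/16)*2 = 143/8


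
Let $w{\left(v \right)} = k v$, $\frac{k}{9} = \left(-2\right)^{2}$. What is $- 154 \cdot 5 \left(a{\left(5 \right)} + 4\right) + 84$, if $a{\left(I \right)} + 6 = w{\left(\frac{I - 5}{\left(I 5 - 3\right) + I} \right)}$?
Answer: $1624$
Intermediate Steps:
$k = 36$ ($k = 9 \left(-2\right)^{2} = 9 \cdot 4 = 36$)
$w{\left(v \right)} = 36 v$
$a{\left(I \right)} = -6 + \frac{36 \left(-5 + I\right)}{-3 + 6 I}$ ($a{\left(I \right)} = -6 + 36 \frac{I - 5}{\left(I 5 - 3\right) + I} = -6 + 36 \frac{-5 + I}{\left(5 I - 3\right) + I} = -6 + 36 \frac{-5 + I}{\left(-3 + 5 I\right) + I} = -6 + 36 \frac{-5 + I}{-3 + 6 I} = -6 + \frac{36 \left(-5 + I\right)}{-3 + 6 I}$)
$- 154 \cdot 5 \left(a{\left(5 \right)} + 4\right) + 84 = - 154 \cdot 5 \left(- \frac{54}{-1 + 2 \cdot 5} + 4\right) + 84 = - 154 \cdot 5 \left(- \frac{54}{-1 + 10} + 4\right) + 84 = - 154 \cdot 5 \left(- \frac{54}{9} + 4\right) + 84 = - 154 \cdot 5 \left(\left(-54\right) \frac{1}{9} + 4\right) + 84 = - 154 \cdot 5 \left(-6 + 4\right) + 84 = - 154 \cdot 5 \left(-2\right) + 84 = \left(-154\right) \left(-10\right) + 84 = 1540 + 84 = 1624$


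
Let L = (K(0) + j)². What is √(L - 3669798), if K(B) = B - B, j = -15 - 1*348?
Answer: I*√3538029 ≈ 1881.0*I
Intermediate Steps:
j = -363 (j = -15 - 348 = -363)
K(B) = 0
L = 131769 (L = (0 - 363)² = (-363)² = 131769)
√(L - 3669798) = √(131769 - 3669798) = √(-3538029) = I*√3538029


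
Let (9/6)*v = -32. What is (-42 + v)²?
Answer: 36100/9 ≈ 4011.1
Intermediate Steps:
v = -64/3 (v = (⅔)*(-32) = -64/3 ≈ -21.333)
(-42 + v)² = (-42 - 64/3)² = (-190/3)² = 36100/9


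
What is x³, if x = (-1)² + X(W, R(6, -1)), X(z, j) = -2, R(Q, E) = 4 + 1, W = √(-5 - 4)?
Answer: -1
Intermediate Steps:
W = 3*I (W = √(-9) = 3*I ≈ 3.0*I)
R(Q, E) = 5
x = -1 (x = (-1)² - 2 = 1 - 2 = -1)
x³ = (-1)³ = -1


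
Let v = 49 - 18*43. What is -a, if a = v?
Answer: 725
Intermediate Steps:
v = -725 (v = 49 - 774 = -725)
a = -725
-a = -1*(-725) = 725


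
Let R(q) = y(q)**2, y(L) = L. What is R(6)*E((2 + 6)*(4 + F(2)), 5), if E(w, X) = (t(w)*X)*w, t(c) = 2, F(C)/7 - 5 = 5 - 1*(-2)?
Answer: 253440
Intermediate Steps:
F(C) = 84 (F(C) = 35 + 7*(5 - 1*(-2)) = 35 + 7*(5 + 2) = 35 + 7*7 = 35 + 49 = 84)
R(q) = q**2
E(w, X) = 2*X*w (E(w, X) = (2*X)*w = 2*X*w)
R(6)*E((2 + 6)*(4 + F(2)), 5) = 6**2*(2*5*((2 + 6)*(4 + 84))) = 36*(2*5*(8*88)) = 36*(2*5*704) = 36*7040 = 253440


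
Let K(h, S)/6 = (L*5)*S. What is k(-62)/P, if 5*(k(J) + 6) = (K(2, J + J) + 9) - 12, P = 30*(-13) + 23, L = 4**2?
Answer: 59553/1835 ≈ 32.454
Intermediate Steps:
L = 16
P = -367 (P = -390 + 23 = -367)
K(h, S) = 480*S (K(h, S) = 6*((16*5)*S) = 6*(80*S) = 480*S)
k(J) = -33/5 + 192*J (k(J) = -6 + ((480*(J + J) + 9) - 12)/5 = -6 + ((480*(2*J) + 9) - 12)/5 = -6 + ((960*J + 9) - 12)/5 = -6 + ((9 + 960*J) - 12)/5 = -6 + (-3 + 960*J)/5 = -6 + (-3/5 + 192*J) = -33/5 + 192*J)
k(-62)/P = (-33/5 + 192*(-62))/(-367) = (-33/5 - 11904)*(-1/367) = -59553/5*(-1/367) = 59553/1835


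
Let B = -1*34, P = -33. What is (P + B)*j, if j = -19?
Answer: 1273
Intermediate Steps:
B = -34
(P + B)*j = (-33 - 34)*(-19) = -67*(-19) = 1273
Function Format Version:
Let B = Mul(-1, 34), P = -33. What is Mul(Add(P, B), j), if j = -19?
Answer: 1273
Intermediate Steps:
B = -34
Mul(Add(P, B), j) = Mul(Add(-33, -34), -19) = Mul(-67, -19) = 1273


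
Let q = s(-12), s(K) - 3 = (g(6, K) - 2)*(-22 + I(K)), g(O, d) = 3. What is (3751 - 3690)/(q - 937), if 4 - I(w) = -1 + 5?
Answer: -61/956 ≈ -0.063807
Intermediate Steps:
I(w) = 0 (I(w) = 4 - (-1 + 5) = 4 - 1*4 = 4 - 4 = 0)
s(K) = -19 (s(K) = 3 + (3 - 2)*(-22 + 0) = 3 + 1*(-22) = 3 - 22 = -19)
q = -19
(3751 - 3690)/(q - 937) = (3751 - 3690)/(-19 - 937) = 61/(-956) = 61*(-1/956) = -61/956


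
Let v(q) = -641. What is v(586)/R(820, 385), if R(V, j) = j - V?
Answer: 641/435 ≈ 1.4736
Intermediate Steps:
v(586)/R(820, 385) = -641/(385 - 1*820) = -641/(385 - 820) = -641/(-435) = -641*(-1/435) = 641/435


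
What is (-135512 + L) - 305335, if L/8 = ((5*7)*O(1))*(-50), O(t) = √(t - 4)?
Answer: -440847 - 14000*I*√3 ≈ -4.4085e+5 - 24249.0*I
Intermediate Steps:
O(t) = √(-4 + t)
L = -14000*I*√3 (L = 8*(((5*7)*√(-4 + 1))*(-50)) = 8*((35*√(-3))*(-50)) = 8*((35*(I*√3))*(-50)) = 8*((35*I*√3)*(-50)) = 8*(-1750*I*√3) = -14000*I*√3 ≈ -24249.0*I)
(-135512 + L) - 305335 = (-135512 - 14000*I*√3) - 305335 = -440847 - 14000*I*√3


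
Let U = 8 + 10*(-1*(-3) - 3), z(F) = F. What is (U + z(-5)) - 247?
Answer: -244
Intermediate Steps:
U = 8 (U = 8 + 10*(3 - 3) = 8 + 10*0 = 8 + 0 = 8)
(U + z(-5)) - 247 = (8 - 5) - 247 = 3 - 247 = -244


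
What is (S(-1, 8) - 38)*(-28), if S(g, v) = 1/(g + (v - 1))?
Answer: 3178/3 ≈ 1059.3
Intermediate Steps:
S(g, v) = 1/(-1 + g + v) (S(g, v) = 1/(g + (-1 + v)) = 1/(-1 + g + v))
(S(-1, 8) - 38)*(-28) = (1/(-1 - 1 + 8) - 38)*(-28) = (1/6 - 38)*(-28) = (⅙ - 38)*(-28) = -227/6*(-28) = 3178/3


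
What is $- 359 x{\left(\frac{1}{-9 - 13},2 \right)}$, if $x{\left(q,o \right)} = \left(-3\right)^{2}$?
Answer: $-3231$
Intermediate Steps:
$x{\left(q,o \right)} = 9$
$- 359 x{\left(\frac{1}{-9 - 13},2 \right)} = \left(-359\right) 9 = -3231$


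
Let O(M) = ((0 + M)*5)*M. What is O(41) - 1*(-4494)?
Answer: 12899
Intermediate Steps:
O(M) = 5*M**2 (O(M) = (M*5)*M = (5*M)*M = 5*M**2)
O(41) - 1*(-4494) = 5*41**2 - 1*(-4494) = 5*1681 + 4494 = 8405 + 4494 = 12899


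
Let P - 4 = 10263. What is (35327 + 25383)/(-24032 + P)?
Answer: -12142/2753 ≈ -4.4105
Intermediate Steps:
P = 10267 (P = 4 + 10263 = 10267)
(35327 + 25383)/(-24032 + P) = (35327 + 25383)/(-24032 + 10267) = 60710/(-13765) = 60710*(-1/13765) = -12142/2753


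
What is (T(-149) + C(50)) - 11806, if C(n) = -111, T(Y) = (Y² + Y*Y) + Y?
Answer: 32336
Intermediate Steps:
T(Y) = Y + 2*Y² (T(Y) = (Y² + Y²) + Y = 2*Y² + Y = Y + 2*Y²)
(T(-149) + C(50)) - 11806 = (-149*(1 + 2*(-149)) - 111) - 11806 = (-149*(1 - 298) - 111) - 11806 = (-149*(-297) - 111) - 11806 = (44253 - 111) - 11806 = 44142 - 11806 = 32336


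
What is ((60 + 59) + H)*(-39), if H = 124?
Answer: -9477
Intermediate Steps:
((60 + 59) + H)*(-39) = ((60 + 59) + 124)*(-39) = (119 + 124)*(-39) = 243*(-39) = -9477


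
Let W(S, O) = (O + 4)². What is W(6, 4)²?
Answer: 4096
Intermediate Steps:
W(S, O) = (4 + O)²
W(6, 4)² = ((4 + 4)²)² = (8²)² = 64² = 4096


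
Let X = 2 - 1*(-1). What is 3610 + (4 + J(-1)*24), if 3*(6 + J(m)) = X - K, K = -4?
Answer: 3526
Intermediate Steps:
X = 3 (X = 2 + 1 = 3)
J(m) = -11/3 (J(m) = -6 + (3 - 1*(-4))/3 = -6 + (3 + 4)/3 = -6 + (1/3)*7 = -6 + 7/3 = -11/3)
3610 + (4 + J(-1)*24) = 3610 + (4 - 11/3*24) = 3610 + (4 - 88) = 3610 - 84 = 3526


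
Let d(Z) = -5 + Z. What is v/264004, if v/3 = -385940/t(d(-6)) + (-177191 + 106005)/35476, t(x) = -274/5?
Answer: 51328899177/641557704424 ≈ 0.080007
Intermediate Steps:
t(x) = -274/5 (t(x) = -274*⅕ = -274/5)
v = 51328899177/2430106 (v = 3*(-385940/(-274/5) + (-177191 + 106005)/35476) = 3*(-385940*(-5/274) - 71186*1/35476) = 3*(964850/137 - 35593/17738) = 3*(17109633059/2430106) = 51328899177/2430106 ≈ 21122.)
v/264004 = (51328899177/2430106)/264004 = (51328899177/2430106)*(1/264004) = 51328899177/641557704424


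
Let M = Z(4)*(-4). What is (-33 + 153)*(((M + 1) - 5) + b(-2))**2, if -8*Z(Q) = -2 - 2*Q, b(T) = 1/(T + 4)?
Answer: 8670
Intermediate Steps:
b(T) = 1/(4 + T)
Z(Q) = 1/4 + Q/4 (Z(Q) = -(-2 - 2*Q)/8 = 1/4 + Q/4)
M = -5 (M = (1/4 + (1/4)*4)*(-4) = (1/4 + 1)*(-4) = (5/4)*(-4) = -5)
(-33 + 153)*(((M + 1) - 5) + b(-2))**2 = (-33 + 153)*(((-5 + 1) - 5) + 1/(4 - 2))**2 = 120*((-4 - 5) + 1/2)**2 = 120*(-9 + 1/2)**2 = 120*(-17/2)**2 = 120*(289/4) = 8670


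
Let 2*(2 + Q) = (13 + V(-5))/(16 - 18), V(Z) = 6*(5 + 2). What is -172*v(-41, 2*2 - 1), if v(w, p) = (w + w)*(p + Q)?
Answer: -179826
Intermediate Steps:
V(Z) = 42 (V(Z) = 6*7 = 42)
Q = -63/4 (Q = -2 + ((13 + 42)/(16 - 18))/2 = -2 + (55/(-2))/2 = -2 + (55*(-½))/2 = -2 + (½)*(-55/2) = -2 - 55/4 = -63/4 ≈ -15.750)
v(w, p) = 2*w*(-63/4 + p) (v(w, p) = (w + w)*(p - 63/4) = (2*w)*(-63/4 + p) = 2*w*(-63/4 + p))
-172*v(-41, 2*2 - 1) = -86*(-41)*(-63 + 4*(2*2 - 1)) = -86*(-41)*(-63 + 4*(4 - 1)) = -86*(-41)*(-63 + 4*3) = -86*(-41)*(-63 + 12) = -86*(-41)*(-51) = -172*2091/2 = -179826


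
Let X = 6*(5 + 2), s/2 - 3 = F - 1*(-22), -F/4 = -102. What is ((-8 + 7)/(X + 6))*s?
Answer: -433/24 ≈ -18.042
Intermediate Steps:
F = 408 (F = -4*(-102) = 408)
s = 866 (s = 6 + 2*(408 - 1*(-22)) = 6 + 2*(408 + 22) = 6 + 2*430 = 6 + 860 = 866)
X = 42 (X = 6*7 = 42)
((-8 + 7)/(X + 6))*s = ((-8 + 7)/(42 + 6))*866 = -1/48*866 = -433/24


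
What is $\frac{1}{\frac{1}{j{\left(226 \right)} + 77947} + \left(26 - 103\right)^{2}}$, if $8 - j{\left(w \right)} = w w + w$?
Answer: $\frac{26653}{158025638} \approx 0.00016866$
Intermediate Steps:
$j{\left(w \right)} = 8 - w - w^{2}$ ($j{\left(w \right)} = 8 - \left(w w + w\right) = 8 - \left(w^{2} + w\right) = 8 - \left(w + w^{2}\right) = 8 - w - w^{2}$)
$\frac{1}{\frac{1}{j{\left(226 \right)} + 77947} + \left(26 - 103\right)^{2}} = \frac{1}{\frac{1}{\left(8 - 226 - 226^{2}\right) + 77947} + \left(26 - 103\right)^{2}} = \frac{1}{\frac{1}{\left(8 - 226 - 51076\right) + 77947} + \left(-77\right)^{2}} = \frac{1}{\frac{1}{\left(8 - 226 - 51076\right) + 77947} + 5929} = \frac{1}{\frac{1}{-51294 + 77947} + 5929} = \frac{1}{\frac{1}{26653} + 5929} = \frac{1}{\frac{158025638}{26653}} = \frac{26653}{158025638}$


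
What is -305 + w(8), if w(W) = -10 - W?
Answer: -323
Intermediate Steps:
-305 + w(8) = -305 + (-10 - 1*8) = -305 + (-10 - 8) = -305 - 18 = -323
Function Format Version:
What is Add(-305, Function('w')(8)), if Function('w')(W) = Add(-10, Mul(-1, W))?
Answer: -323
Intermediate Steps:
Add(-305, Function('w')(8)) = Add(-305, Add(-10, Mul(-1, 8))) = Add(-305, Add(-10, -8)) = Add(-305, -18) = -323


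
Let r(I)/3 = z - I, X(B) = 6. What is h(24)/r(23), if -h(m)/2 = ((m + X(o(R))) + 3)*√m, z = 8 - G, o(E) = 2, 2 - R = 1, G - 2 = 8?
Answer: 44*√6/25 ≈ 4.3111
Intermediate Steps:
G = 10 (G = 2 + 8 = 10)
R = 1 (R = 2 - 1*1 = 2 - 1 = 1)
z = -2 (z = 8 - 1*10 = 8 - 10 = -2)
r(I) = -6 - 3*I (r(I) = 3*(-2 - I) = -6 - 3*I)
h(m) = -2*√m*(9 + m) (h(m) = -2*((m + 6) + 3)*√m = -2*((6 + m) + 3)*√m = -2*(9 + m)*√m = -2*√m*(9 + m))
h(24)/r(23) = (2*√24*(-9 - 1*24))/(-6 - 3*23) = (2*(2*√6)*(-9 - 24))/(-6 - 69) = (2*(2*√6)*(-33))/(-75) = -132*√6*(-1/75) = 44*√6/25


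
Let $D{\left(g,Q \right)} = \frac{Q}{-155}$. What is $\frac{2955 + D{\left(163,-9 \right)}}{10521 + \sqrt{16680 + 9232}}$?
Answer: $\frac{4818975714}{17153156995} - \frac{916068 \sqrt{6478}}{17153156995} \approx 0.27664$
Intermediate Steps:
$D{\left(g,Q \right)} = - \frac{Q}{155}$ ($D{\left(g,Q \right)} = Q \left(- \frac{1}{155}\right) = - \frac{Q}{155}$)
$\frac{2955 + D{\left(163,-9 \right)}}{10521 + \sqrt{16680 + 9232}} = \frac{2955 - - \frac{9}{155}}{10521 + \sqrt{16680 + 9232}} = \frac{2955 + \frac{9}{155}}{10521 + \sqrt{25912}} = \frac{458034}{155 \left(10521 + 2 \sqrt{6478}\right)}$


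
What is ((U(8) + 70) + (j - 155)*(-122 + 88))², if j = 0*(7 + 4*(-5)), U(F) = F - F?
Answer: 28515600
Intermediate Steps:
U(F) = 0
j = 0 (j = 0*(7 - 20) = 0*(-13) = 0)
((U(8) + 70) + (j - 155)*(-122 + 88))² = ((0 + 70) + (0 - 155)*(-122 + 88))² = (70 - 155*(-34))² = (70 + 5270)² = 5340² = 28515600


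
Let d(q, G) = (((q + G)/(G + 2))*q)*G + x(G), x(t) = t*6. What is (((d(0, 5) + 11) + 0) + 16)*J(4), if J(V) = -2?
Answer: -114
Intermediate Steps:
x(t) = 6*t
d(q, G) = 6*G + G*q*(G + q)/(2 + G) (d(q, G) = (((q + G)/(G + 2))*q)*G + 6*G = (((G + q)/(2 + G))*q)*G + 6*G = (q*(G + q)/(2 + G))*G + 6*G = G*q*(G + q)/(2 + G) + 6*G = 6*G + G*q*(G + q)/(2 + G))
(((d(0, 5) + 11) + 0) + 16)*J(4) = (((5*(12 + 0² + 6*5 + 5*0)/(2 + 5) + 11) + 0) + 16)*(-2) = (((5*(12 + 0 + 30 + 0)/7 + 11) + 0) + 16)*(-2) = (((5*(⅐)*42 + 11) + 0) + 16)*(-2) = (((30 + 11) + 0) + 16)*(-2) = ((41 + 0) + 16)*(-2) = (41 + 16)*(-2) = 57*(-2) = -114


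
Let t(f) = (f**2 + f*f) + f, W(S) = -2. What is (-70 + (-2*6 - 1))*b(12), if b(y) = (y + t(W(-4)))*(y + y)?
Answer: -35856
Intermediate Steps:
t(f) = f + 2*f**2 (t(f) = (f**2 + f**2) + f = 2*f**2 + f = f + 2*f**2)
b(y) = 2*y*(6 + y) (b(y) = (y - 2*(1 + 2*(-2)))*(y + y) = (y - 2*(1 - 4))*(2*y) = (y - 2*(-3))*(2*y) = (y + 6)*(2*y) = (6 + y)*(2*y) = 2*y*(6 + y))
(-70 + (-2*6 - 1))*b(12) = (-70 + (-2*6 - 1))*(2*12*(6 + 12)) = (-70 + (-12 - 1))*(2*12*18) = (-70 - 13)*432 = -83*432 = -35856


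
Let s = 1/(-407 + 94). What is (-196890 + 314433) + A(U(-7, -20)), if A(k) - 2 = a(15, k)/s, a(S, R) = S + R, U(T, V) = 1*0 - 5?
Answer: 114415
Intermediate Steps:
U(T, V) = -5 (U(T, V) = 0 - 5 = -5)
a(S, R) = R + S
s = -1/313 (s = 1/(-313) = -1/313 ≈ -0.0031949)
A(k) = -4693 - 313*k (A(k) = 2 + (k + 15)/(-1/313) = 2 + (15 + k)*(-313) = 2 + (-4695 - 313*k) = -4693 - 313*k)
(-196890 + 314433) + A(U(-7, -20)) = (-196890 + 314433) + (-4693 - 313*(-5)) = 117543 + (-4693 + 1565) = 117543 - 3128 = 114415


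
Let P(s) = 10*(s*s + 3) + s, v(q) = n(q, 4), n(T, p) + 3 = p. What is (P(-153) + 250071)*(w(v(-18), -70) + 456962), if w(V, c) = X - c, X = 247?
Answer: 221340412602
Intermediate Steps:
n(T, p) = -3 + p
v(q) = 1 (v(q) = -3 + 4 = 1)
w(V, c) = 247 - c
P(s) = 30 + s + 10*s² (P(s) = 10*(s² + 3) + s = 10*(3 + s²) + s = (30 + 10*s²) + s = 30 + s + 10*s²)
(P(-153) + 250071)*(w(v(-18), -70) + 456962) = ((30 - 153 + 10*(-153)²) + 250071)*((247 - 1*(-70)) + 456962) = ((30 - 153 + 10*23409) + 250071)*((247 + 70) + 456962) = ((30 - 153 + 234090) + 250071)*(317 + 456962) = (233967 + 250071)*457279 = 484038*457279 = 221340412602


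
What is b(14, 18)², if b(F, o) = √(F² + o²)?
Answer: 520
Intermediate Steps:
b(14, 18)² = (√(14² + 18²))² = (√(196 + 324))² = (√520)² = (2*√130)² = 520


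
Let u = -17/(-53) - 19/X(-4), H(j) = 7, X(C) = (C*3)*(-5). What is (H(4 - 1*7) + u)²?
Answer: 496086529/10112400 ≈ 49.057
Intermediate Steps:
X(C) = -15*C (X(C) = (3*C)*(-5) = -15*C)
u = 13/3180 (u = -17/(-53) - 19/((-15*(-4))) = -17*(-1/53) - 19/60 = 17/53 - 19*1/60 = 17/53 - 19/60 = 13/3180 ≈ 0.0040881)
(H(4 - 1*7) + u)² = (7 + 13/3180)² = (22273/3180)² = 496086529/10112400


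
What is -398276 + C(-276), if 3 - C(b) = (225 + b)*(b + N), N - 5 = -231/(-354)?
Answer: -48623165/118 ≈ -4.1206e+5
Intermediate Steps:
N = 667/118 (N = 5 - 231/(-354) = 5 - 231*(-1/354) = 5 + 77/118 = 667/118 ≈ 5.6525)
C(b) = 3 - (225 + b)*(667/118 + b) (C(b) = 3 - (225 + b)*(b + 667/118) = 3 - (225 + b)*(667/118 + b))
-398276 + C(-276) = -398276 + (-149721/118 - 1*(-276)² - 27217/118*(-276)) = -398276 + (-149721/118 - 1*76176 + 3755946/59) = -398276 + (-149721/118 - 76176 + 3755946/59) = -398276 - 1626597/118 = -48623165/118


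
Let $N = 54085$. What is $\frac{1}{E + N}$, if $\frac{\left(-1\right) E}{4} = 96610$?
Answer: $- \frac{1}{332355} \approx -3.0088 \cdot 10^{-6}$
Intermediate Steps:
$E = -386440$ ($E = \left(-4\right) 96610 = -386440$)
$\frac{1}{E + N} = \frac{1}{-386440 + 54085} = \frac{1}{-332355} = - \frac{1}{332355}$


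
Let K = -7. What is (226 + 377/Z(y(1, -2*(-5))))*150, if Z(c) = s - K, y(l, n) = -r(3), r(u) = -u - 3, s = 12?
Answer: 700650/19 ≈ 36876.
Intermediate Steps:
r(u) = -3 - u
y(l, n) = 6 (y(l, n) = -(-3 - 1*3) = -(-3 - 3) = -1*(-6) = 6)
Z(c) = 19 (Z(c) = 12 - 1*(-7) = 12 + 7 = 19)
(226 + 377/Z(y(1, -2*(-5))))*150 = (226 + 377/19)*150 = (4671/19)*150 = 700650/19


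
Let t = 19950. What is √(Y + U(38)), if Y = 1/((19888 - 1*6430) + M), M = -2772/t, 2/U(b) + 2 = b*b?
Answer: √17597107610159/109737642 ≈ 0.038227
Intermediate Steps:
U(b) = 2/(-2 + b²) (U(b) = 2/(-2 + b*b) = 2/(-2 + b²))
M = -66/475 (M = -2772/19950 = -2772*1/19950 = -66/475 ≈ -0.13895)
Y = 475/6392484 (Y = 1/((19888 - 1*6430) - 66/475) = 1/((19888 - 6430) - 66/475) = 1/(13458 - 66/475) = 1/(6392484/475) = 475/6392484 ≈ 7.4306e-5)
√(Y + U(38)) = √(475/6392484 + 2/(-2 + 38²)) = √(475/6392484 + 2/(-2 + 1444)) = √(475/6392484 + 2/1442) = √(475/6392484 + 2*(1/1442)) = √(475/6392484 + 1/721) = √(962137/658425852) = √17597107610159/109737642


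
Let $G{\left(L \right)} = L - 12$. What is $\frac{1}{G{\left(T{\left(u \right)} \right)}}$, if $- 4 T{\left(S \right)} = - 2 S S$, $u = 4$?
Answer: $- \frac{1}{4} \approx -0.25$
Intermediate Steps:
$T{\left(S \right)} = \frac{S^{2}}{2}$ ($T{\left(S \right)} = - \frac{- 2 S S}{4} = - \frac{\left(-2\right) S^{2}}{4} = \frac{S^{2}}{2}$)
$G{\left(L \right)} = -12 + L$ ($G{\left(L \right)} = L - 12 = -12 + L$)
$\frac{1}{G{\left(T{\left(u \right)} \right)}} = \frac{1}{-12 + \frac{4^{2}}{2}} = \frac{1}{-12 + \frac{1}{2} \cdot 16} = \frac{1}{-12 + 8} = \frac{1}{-4} = - \frac{1}{4}$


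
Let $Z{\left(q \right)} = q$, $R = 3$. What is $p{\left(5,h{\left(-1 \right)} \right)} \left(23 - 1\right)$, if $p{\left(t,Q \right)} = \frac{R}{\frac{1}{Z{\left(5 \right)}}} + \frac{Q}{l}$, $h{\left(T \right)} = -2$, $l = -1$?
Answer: $374$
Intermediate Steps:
$p{\left(t,Q \right)} = 15 - Q$ ($p{\left(t,Q \right)} = \frac{3}{\frac{1}{5}} + \frac{Q}{-1} = 3 \frac{1}{\frac{1}{5}} + Q \left(-1\right) = 3 \cdot 5 - Q = 15 - Q$)
$p{\left(5,h{\left(-1 \right)} \right)} \left(23 - 1\right) = \left(15 - -2\right) \left(23 - 1\right) = \left(15 + 2\right) 22 = 17 \cdot 22 = 374$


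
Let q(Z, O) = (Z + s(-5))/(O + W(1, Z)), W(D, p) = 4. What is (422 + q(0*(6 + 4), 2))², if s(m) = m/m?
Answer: 6416089/36 ≈ 1.7822e+5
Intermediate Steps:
s(m) = 1
q(Z, O) = (1 + Z)/(4 + O) (q(Z, O) = (Z + 1)/(O + 4) = (1 + Z)/(4 + O))
(422 + q(0*(6 + 4), 2))² = (422 + (1 + 0*(6 + 4))/(4 + 2))² = (422 + (1 + 0*10)/6)² = (422 + (1 + 0)/6)² = (422 + (⅙)*1)² = (422 + ⅙)² = (2533/6)² = 6416089/36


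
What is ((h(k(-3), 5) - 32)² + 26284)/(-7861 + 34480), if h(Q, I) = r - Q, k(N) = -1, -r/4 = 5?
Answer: 28885/26619 ≈ 1.0851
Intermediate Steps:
r = -20 (r = -4*5 = -20)
h(Q, I) = -20 - Q
((h(k(-3), 5) - 32)² + 26284)/(-7861 + 34480) = (((-20 - 1*(-1)) - 32)² + 26284)/(-7861 + 34480) = (((-20 + 1) - 32)² + 26284)/26619 = ((-19 - 32)² + 26284)*(1/26619) = ((-51)² + 26284)*(1/26619) = (2601 + 26284)*(1/26619) = 28885*(1/26619) = 28885/26619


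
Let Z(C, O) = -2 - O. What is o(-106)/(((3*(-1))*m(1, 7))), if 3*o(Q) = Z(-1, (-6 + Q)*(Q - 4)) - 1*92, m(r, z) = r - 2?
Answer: -4138/3 ≈ -1379.3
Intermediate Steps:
m(r, z) = -2 + r
o(Q) = -94/3 - (-6 + Q)*(-4 + Q)/3 (o(Q) = ((-2 - (-6 + Q)*(Q - 4)) - 1*92)/3 = ((-2 - (-6 + Q)*(-4 + Q)) - 92)/3 = (-94 - (-6 + Q)*(-4 + Q))/3 = -94/3 - (-6 + Q)*(-4 + Q)/3)
o(-106)/(((3*(-1))*m(1, 7))) = (-118/3 - 1/3*(-106)**2 + (10/3)*(-106))/(((3*(-1))*(-2 + 1))) = (-118/3 - 1/3*11236 - 1060/3)/((-3*(-1))) = (-118/3 - 11236/3 - 1060/3)/3 = -4138*1/3 = -4138/3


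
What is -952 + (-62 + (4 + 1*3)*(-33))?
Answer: -1245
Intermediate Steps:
-952 + (-62 + (4 + 1*3)*(-33)) = -952 + (-62 + (4 + 3)*(-33)) = -952 + (-62 + 7*(-33)) = -952 + (-62 - 231) = -952 - 293 = -1245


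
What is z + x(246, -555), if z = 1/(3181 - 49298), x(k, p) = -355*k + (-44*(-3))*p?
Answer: -7405929031/46117 ≈ -1.6059e+5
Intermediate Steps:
x(k, p) = -355*k + 132*p
z = -1/46117 (z = 1/(-46117) = -1/46117 ≈ -2.1684e-5)
z + x(246, -555) = -1/46117 + (-355*246 + 132*(-555)) = -1/46117 + (-87330 - 73260) = -1/46117 - 160590 = -7405929031/46117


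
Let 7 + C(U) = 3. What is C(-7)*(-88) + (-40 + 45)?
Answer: 357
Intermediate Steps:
C(U) = -4 (C(U) = -7 + 3 = -4)
C(-7)*(-88) + (-40 + 45) = -4*(-88) + (-40 + 45) = 352 + 5 = 357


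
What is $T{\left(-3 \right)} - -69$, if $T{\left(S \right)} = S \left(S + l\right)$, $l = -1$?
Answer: $81$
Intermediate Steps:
$T{\left(S \right)} = S \left(-1 + S\right)$ ($T{\left(S \right)} = S \left(S - 1\right) = S \left(-1 + S\right)$)
$T{\left(-3 \right)} - -69 = - 3 \left(-1 - 3\right) - -69 = \left(-3\right) \left(-4\right) + 69 = 12 + 69 = 81$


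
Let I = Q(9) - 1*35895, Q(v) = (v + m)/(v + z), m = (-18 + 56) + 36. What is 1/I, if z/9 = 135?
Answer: -1224/43935397 ≈ -2.7859e-5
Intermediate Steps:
m = 74 (m = 38 + 36 = 74)
z = 1215 (z = 9*135 = 1215)
Q(v) = (74 + v)/(1215 + v) (Q(v) = (v + 74)/(v + 1215) = (74 + v)/(1215 + v))
I = -43935397/1224 (I = (74 + 9)/(1215 + 9) - 1*35895 = 83/1224 - 35895 = -43935397/1224 ≈ -35895.)
1/I = 1/(-43935397/1224) = -1224/43935397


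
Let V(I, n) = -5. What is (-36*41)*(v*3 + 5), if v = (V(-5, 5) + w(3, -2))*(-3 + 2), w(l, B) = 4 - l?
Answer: -25092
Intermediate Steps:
v = 4 (v = (-5 + (4 - 1*3))*(-3 + 2) = (-5 + (4 - 3))*(-1) = (-5 + 1)*(-1) = -4*(-1) = 4)
(-36*41)*(v*3 + 5) = (-36*41)*(4*3 + 5) = -1476*(12 + 5) = -1476*17 = -25092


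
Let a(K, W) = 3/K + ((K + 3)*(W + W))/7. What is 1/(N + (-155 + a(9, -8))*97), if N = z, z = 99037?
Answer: 21/1708849 ≈ 1.2289e-5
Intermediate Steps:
N = 99037
a(K, W) = 3/K + 2*W*(3 + K)/7 (a(K, W) = 3/K + ((3 + K)*(2*W))*(1/7) = 3/K + (2*W*(3 + K))*(1/7) = 3/K + 2*W*(3 + K)/7)
1/(N + (-155 + a(9, -8))*97) = 1/(99037 + (-155 + (1/7)*(21 + 2*9*(-8)*(3 + 9))/9)*97) = 1/(99037 + (-155 + (1/7)*(1/9)*(21 + 2*9*(-8)*12))*97) = 1/(99037 + (-155 + (1/7)*(1/9)*(21 - 1728))*97) = 1/(99037 + (-155 + (1/7)*(1/9)*(-1707))*97) = 1/(99037 + (-155 - 569/21)*97) = 1/(99037 - 3824/21*97) = 1/(99037 - 370928/21) = 1/(1708849/21) = 21/1708849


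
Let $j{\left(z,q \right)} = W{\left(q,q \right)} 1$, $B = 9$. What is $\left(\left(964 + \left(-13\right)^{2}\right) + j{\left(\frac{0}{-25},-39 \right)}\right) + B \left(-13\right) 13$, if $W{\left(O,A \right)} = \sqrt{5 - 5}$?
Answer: $-388$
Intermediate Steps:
$W{\left(O,A \right)} = 0$ ($W{\left(O,A \right)} = \sqrt{0} = 0$)
$j{\left(z,q \right)} = 0$ ($j{\left(z,q \right)} = 0 \cdot 1 = 0$)
$\left(\left(964 + \left(-13\right)^{2}\right) + j{\left(\frac{0}{-25},-39 \right)}\right) + B \left(-13\right) 13 = \left(\left(964 + \left(-13\right)^{2}\right) + 0\right) + 9 \left(-13\right) 13 = \left(\left(964 + 169\right) + 0\right) - 1521 = \left(1133 + 0\right) - 1521 = 1133 - 1521 = -388$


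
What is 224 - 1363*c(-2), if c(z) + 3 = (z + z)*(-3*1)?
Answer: -12043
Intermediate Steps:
c(z) = -3 - 6*z (c(z) = -3 + (z + z)*(-3*1) = -3 + (2*z)*(-3) = -3 - 6*z)
224 - 1363*c(-2) = 224 - 1363*(-3 - 6*(-2)) = 224 - 1363*(-3 + 12) = 224 - 1363*9 = 224 - 12267 = -12043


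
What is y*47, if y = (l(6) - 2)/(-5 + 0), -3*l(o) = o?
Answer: 188/5 ≈ 37.600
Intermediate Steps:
l(o) = -o/3
y = ⅘ (y = (-⅓*6 - 2)/(-5 + 0) = (-2 - 2)/(-5) = -4*(-⅕) = ⅘ ≈ 0.80000)
y*47 = (⅘)*47 = 188/5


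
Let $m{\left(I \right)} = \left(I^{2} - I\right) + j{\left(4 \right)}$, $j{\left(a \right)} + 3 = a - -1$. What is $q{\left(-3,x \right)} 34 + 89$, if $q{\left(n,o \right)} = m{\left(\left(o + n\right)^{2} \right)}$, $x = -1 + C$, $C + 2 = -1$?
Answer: $80125$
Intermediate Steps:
$C = -3$ ($C = -2 - 1 = -3$)
$x = -4$ ($x = -1 - 3 = -4$)
$j{\left(a \right)} = -2 + a$ ($j{\left(a \right)} = -3 + \left(a - -1\right) = -3 + \left(a + 1\right) = -3 + \left(1 + a\right) = -2 + a$)
$m{\left(I \right)} = 2 + I^{2} - I$ ($m{\left(I \right)} = \left(I^{2} - I\right) + \left(-2 + 4\right) = \left(I^{2} - I\right) + 2 = 2 + I^{2} - I$)
$q{\left(n,o \right)} = 2 + \left(n + o\right)^{4} - \left(n + o\right)^{2}$ ($q{\left(n,o \right)} = 2 + \left(\left(o + n\right)^{2}\right)^{2} - \left(o + n\right)^{2} = 2 + \left(\left(n + o\right)^{2}\right)^{2} - \left(n + o\right)^{2} = 2 + \left(n + o\right)^{4} - \left(n + o\right)^{2}$)
$q{\left(-3,x \right)} 34 + 89 = \left(2 + \left(-3 - 4\right)^{4} - \left(-3 - 4\right)^{2}\right) 34 + 89 = \left(2 + \left(-7\right)^{4} - \left(-7\right)^{2}\right) 34 + 89 = \left(2 + 2401 - 49\right) 34 + 89 = 2354 \cdot 34 + 89 = 80036 + 89 = 80125$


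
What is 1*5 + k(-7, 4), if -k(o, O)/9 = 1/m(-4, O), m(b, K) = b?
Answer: 29/4 ≈ 7.2500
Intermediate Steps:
k(o, O) = 9/4 (k(o, O) = -9/(-4) = -9*(-¼) = 9/4)
1*5 + k(-7, 4) = 1*5 + 9/4 = 5 + 9/4 = 29/4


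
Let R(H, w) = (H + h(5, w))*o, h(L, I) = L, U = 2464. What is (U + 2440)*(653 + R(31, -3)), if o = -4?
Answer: 2496136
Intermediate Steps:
R(H, w) = -20 - 4*H (R(H, w) = (H + 5)*(-4) = (5 + H)*(-4) = -20 - 4*H)
(U + 2440)*(653 + R(31, -3)) = (2464 + 2440)*(653 + (-20 - 4*31)) = 4904*(653 + (-20 - 124)) = 4904*(653 - 144) = 4904*509 = 2496136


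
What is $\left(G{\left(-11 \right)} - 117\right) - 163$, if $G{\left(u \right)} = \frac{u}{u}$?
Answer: $-279$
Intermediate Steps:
$G{\left(u \right)} = 1$
$\left(G{\left(-11 \right)} - 117\right) - 163 = \left(1 - 117\right) - 163 = -116 - 163 = -279$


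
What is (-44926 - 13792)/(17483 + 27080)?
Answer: -58718/44563 ≈ -1.3176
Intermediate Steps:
(-44926 - 13792)/(17483 + 27080) = -58718/44563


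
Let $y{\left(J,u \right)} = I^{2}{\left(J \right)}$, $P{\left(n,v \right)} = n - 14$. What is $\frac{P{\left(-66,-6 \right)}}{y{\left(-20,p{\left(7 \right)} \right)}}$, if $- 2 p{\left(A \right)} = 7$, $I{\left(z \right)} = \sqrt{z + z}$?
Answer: $2$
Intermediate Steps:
$I{\left(z \right)} = \sqrt{2} \sqrt{z}$ ($I{\left(z \right)} = \sqrt{2 z} = \sqrt{2} \sqrt{z}$)
$p{\left(A \right)} = - \frac{7}{2}$ ($p{\left(A \right)} = \left(- \frac{1}{2}\right) 7 = - \frac{7}{2}$)
$P{\left(n,v \right)} = -14 + n$ ($P{\left(n,v \right)} = n - 14 = -14 + n$)
$y{\left(J,u \right)} = 2 J$ ($y{\left(J,u \right)} = \left(\sqrt{2} \sqrt{J}\right)^{2} = 2 J$)
$\frac{P{\left(-66,-6 \right)}}{y{\left(-20,p{\left(7 \right)} \right)}} = \frac{-14 - 66}{2 \left(-20\right)} = - \frac{80}{-40} = \left(-80\right) \left(- \frac{1}{40}\right) = 2$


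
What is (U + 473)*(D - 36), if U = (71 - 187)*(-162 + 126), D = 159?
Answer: 571827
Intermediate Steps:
U = 4176 (U = -116*(-36) = 4176)
(U + 473)*(D - 36) = (4176 + 473)*(159 - 36) = 4649*123 = 571827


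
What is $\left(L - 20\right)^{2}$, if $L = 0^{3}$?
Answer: $400$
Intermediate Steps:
$L = 0$
$\left(L - 20\right)^{2} = \left(0 - 20\right)^{2} = \left(-20\right)^{2} = 400$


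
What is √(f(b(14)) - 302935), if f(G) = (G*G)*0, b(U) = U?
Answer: I*√302935 ≈ 550.4*I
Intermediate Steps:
f(G) = 0 (f(G) = G²*0 = 0)
√(f(b(14)) - 302935) = √(0 - 302935) = √(-302935) = I*√302935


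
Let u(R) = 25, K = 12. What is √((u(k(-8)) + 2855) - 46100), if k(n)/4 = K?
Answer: 2*I*√10805 ≈ 207.89*I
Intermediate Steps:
k(n) = 48 (k(n) = 4*12 = 48)
√((u(k(-8)) + 2855) - 46100) = √((25 + 2855) - 46100) = √(2880 - 46100) = √(-43220) = 2*I*√10805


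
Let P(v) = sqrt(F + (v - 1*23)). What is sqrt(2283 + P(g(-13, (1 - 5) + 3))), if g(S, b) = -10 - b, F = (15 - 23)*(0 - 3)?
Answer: sqrt(2283 + 2*I*sqrt(2)) ≈ 47.781 + 0.0296*I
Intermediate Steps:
F = 24 (F = -8*(-3) = 24)
P(v) = sqrt(1 + v) (P(v) = sqrt(24 + (v - 1*23)) = sqrt(24 + (v - 23)) = sqrt(24 + (-23 + v)) = sqrt(1 + v))
sqrt(2283 + P(g(-13, (1 - 5) + 3))) = sqrt(2283 + sqrt(1 + (-10 - ((1 - 5) + 3)))) = sqrt(2283 + sqrt(1 + (-10 - (-4 + 3)))) = sqrt(2283 + sqrt(1 + (-10 - 1*(-1)))) = sqrt(2283 + sqrt(1 + (-10 + 1))) = sqrt(2283 + sqrt(1 - 9)) = sqrt(2283 + sqrt(-8)) = sqrt(2283 + 2*I*sqrt(2))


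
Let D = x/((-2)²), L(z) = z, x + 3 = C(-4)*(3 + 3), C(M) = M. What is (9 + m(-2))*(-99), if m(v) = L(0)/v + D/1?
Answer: -891/4 ≈ -222.75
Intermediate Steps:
x = -27 (x = -3 - 4*(3 + 3) = -3 - 4*6 = -3 - 24 = -27)
D = -27/4 (D = -27/((-2)²) = -27/4 ≈ -6.7500)
m(v) = -27/4 (m(v) = 0/v - 27/4/1 = 0 - 27/4*1 = 0 - 27/4 = -27/4)
(9 + m(-2))*(-99) = (9 - 27/4)*(-99) = (9/4)*(-99) = -891/4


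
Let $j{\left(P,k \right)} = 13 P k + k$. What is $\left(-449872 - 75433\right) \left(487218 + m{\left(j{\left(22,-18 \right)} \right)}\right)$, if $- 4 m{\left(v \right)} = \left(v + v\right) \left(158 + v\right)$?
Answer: $6539230926030$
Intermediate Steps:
$j{\left(P,k \right)} = k + 13 P k$ ($j{\left(P,k \right)} = 13 P k + k = k + 13 P k$)
$m{\left(v \right)} = - \frac{v \left(158 + v\right)}{2}$ ($m{\left(v \right)} = - \frac{\left(v + v\right) \left(158 + v\right)}{4} = - \frac{2 v \left(158 + v\right)}{4} = - \frac{v \left(158 + v\right)}{2}$)
$\left(-449872 - 75433\right) \left(487218 + m{\left(j{\left(22,-18 \right)} \right)}\right) = \left(-449872 - 75433\right) \left(487218 - \frac{- 18 \left(1 + 13 \cdot 22\right) \left(158 - 18 \left(1 + 13 \cdot 22\right)\right)}{2}\right) = - 525305 \left(487218 - \frac{- 18 \left(1 + 286\right) \left(158 - 18 \left(1 + 286\right)\right)}{2}\right) = - 525305 \left(487218 - \frac{\left(-18\right) 287 \left(158 - 5166\right)}{2}\right) = - 525305 \left(487218 - - 2583 \left(158 - 5166\right)\right) = - 525305 \left(487218 - \left(-2583\right) \left(-5008\right)\right) = - 525305 \left(487218 - 12935664\right) = \left(-525305\right) \left(-12448446\right) = 6539230926030$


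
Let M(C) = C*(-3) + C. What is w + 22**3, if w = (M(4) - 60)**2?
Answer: 15272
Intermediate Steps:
M(C) = -2*C (M(C) = -3*C + C = -2*C)
w = 4624 (w = (-2*4 - 60)**2 = (-8 - 60)**2 = (-68)**2 = 4624)
w + 22**3 = 4624 + 22**3 = 4624 + 10648 = 15272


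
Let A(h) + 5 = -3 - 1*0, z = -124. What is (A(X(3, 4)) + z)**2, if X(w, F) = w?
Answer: 17424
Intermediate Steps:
A(h) = -8 (A(h) = -5 + (-3 - 1*0) = -5 + (-3 + 0) = -5 - 3 = -8)
(A(X(3, 4)) + z)**2 = (-8 - 124)**2 = (-132)**2 = 17424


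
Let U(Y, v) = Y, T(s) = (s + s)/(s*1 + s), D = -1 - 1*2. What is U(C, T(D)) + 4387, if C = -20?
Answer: 4367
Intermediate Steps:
D = -3 (D = -1 - 2 = -3)
T(s) = 1 (T(s) = (2*s)/(s + s) = (2*s)/((2*s)) = (2*s)*(1/(2*s)) = 1)
U(C, T(D)) + 4387 = -20 + 4387 = 4367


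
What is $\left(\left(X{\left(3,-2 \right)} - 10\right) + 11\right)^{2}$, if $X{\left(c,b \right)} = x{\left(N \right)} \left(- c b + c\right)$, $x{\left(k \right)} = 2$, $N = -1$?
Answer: $361$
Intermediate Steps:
$X{\left(c,b \right)} = 2 c - 2 b c$ ($X{\left(c,b \right)} = 2 \left(- c b + c\right) = 2 \left(- b c + c\right) = 2 \left(c - b c\right) = 2 c - 2 b c$)
$\left(\left(X{\left(3,-2 \right)} - 10\right) + 11\right)^{2} = \left(\left(2 \cdot 3 \left(1 - -2\right) - 10\right) + 11\right)^{2} = \left(\left(2 \cdot 3 \left(1 + 2\right) - 10\right) + 11\right)^{2} = \left(\left(2 \cdot 3 \cdot 3 - 10\right) + 11\right)^{2} = \left(\left(18 - 10\right) + 11\right)^{2} = \left(8 + 11\right)^{2} = 19^{2} = 361$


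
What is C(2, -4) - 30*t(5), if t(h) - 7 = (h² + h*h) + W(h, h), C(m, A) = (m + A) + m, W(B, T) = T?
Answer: -1860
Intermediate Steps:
C(m, A) = A + 2*m (C(m, A) = (A + m) + m = A + 2*m)
t(h) = 7 + h + 2*h² (t(h) = 7 + ((h² + h*h) + h) = 7 + ((h² + h²) + h) = 7 + (2*h² + h) = 7 + (h + 2*h²) = 7 + h + 2*h²)
C(2, -4) - 30*t(5) = (-4 + 2*2) - 30*(7 + 5 + 2*5²) = (-4 + 4) - 30*(7 + 5 + 2*25) = 0 - 30*(7 + 5 + 50) = 0 - 30*62 = 0 - 1860 = -1860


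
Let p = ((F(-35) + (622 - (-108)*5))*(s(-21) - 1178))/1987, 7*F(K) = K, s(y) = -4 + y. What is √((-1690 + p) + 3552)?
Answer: √4585843001/1987 ≈ 34.081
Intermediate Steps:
F(K) = K/7
p = -1391871/1987 (p = (((⅐)*(-35) + (622 - (-108)*5))*((-4 - 21) - 1178))/1987 = ((-5 + (622 - 1*(-540)))*(-25 - 1178))*(1/1987) = ((-5 + (622 + 540))*(-1203))*(1/1987) = ((-5 + 1162)*(-1203))*(1/1987) = (1157*(-1203))*(1/1987) = -1391871*1/1987 = -1391871/1987 ≈ -700.49)
√((-1690 + p) + 3552) = √((-1690 - 1391871/1987) + 3552) = √(-4749901/1987 + 3552) = √(2307923/1987) = √4585843001/1987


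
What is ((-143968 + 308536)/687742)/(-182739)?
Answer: -27428/20946214223 ≈ -1.3094e-6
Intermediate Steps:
((-143968 + 308536)/687742)/(-182739) = (164568*(1/687742))*(-1/182739) = (82284/343871)*(-1/182739) = -27428/20946214223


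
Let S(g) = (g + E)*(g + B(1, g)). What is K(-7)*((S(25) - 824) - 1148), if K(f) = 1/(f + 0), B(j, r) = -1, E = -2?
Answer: 1420/7 ≈ 202.86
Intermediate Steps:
K(f) = 1/f
S(g) = (-1 + g)*(-2 + g) (S(g) = (g - 2)*(g - 1) = (-2 + g)*(-1 + g) = (-1 + g)*(-2 + g))
K(-7)*((S(25) - 824) - 1148) = (((2 + 25**2 - 3*25) - 824) - 1148)/(-7) = -(((2 + 625 - 75) - 824) - 1148)/7 = -((552 - 824) - 1148)/7 = -(-272 - 1148)/7 = -1/7*(-1420) = 1420/7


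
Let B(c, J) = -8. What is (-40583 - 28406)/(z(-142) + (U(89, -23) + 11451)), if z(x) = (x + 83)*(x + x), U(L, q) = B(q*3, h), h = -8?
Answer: -68989/28199 ≈ -2.4465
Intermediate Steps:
U(L, q) = -8
z(x) = 2*x*(83 + x) (z(x) = (83 + x)*(2*x) = 2*x*(83 + x))
(-40583 - 28406)/(z(-142) + (U(89, -23) + 11451)) = (-40583 - 28406)/(2*(-142)*(83 - 142) + (-8 + 11451)) = -68989/(2*(-142)*(-59) + 11443) = -68989/(16756 + 11443) = -68989/28199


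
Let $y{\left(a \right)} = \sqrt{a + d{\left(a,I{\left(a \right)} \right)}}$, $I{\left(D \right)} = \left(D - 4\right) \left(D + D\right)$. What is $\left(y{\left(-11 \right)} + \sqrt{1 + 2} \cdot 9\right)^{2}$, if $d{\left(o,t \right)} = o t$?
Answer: $-3398 + 18 i \sqrt{10923} \approx -3398.0 + 1881.2 i$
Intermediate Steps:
$I{\left(D \right)} = 2 D \left(-4 + D\right)$ ($I{\left(D \right)} = \left(-4 + D\right) 2 D = 2 D \left(-4 + D\right)$)
$y{\left(a \right)} = \sqrt{a + 2 a^{2} \left(-4 + a\right)}$ ($y{\left(a \right)} = \sqrt{a + a 2 a \left(-4 + a\right)} = \sqrt{a + 2 a^{2} \left(-4 + a\right)}$)
$\left(y{\left(-11 \right)} + \sqrt{1 + 2} \cdot 9\right)^{2} = \left(\sqrt{- 11 \left(1 + 2 \left(-11\right) \left(-4 - 11\right)\right)} + \sqrt{1 + 2} \cdot 9\right)^{2} = \left(\sqrt{- 11 \left(1 + 2 \left(-11\right) \left(-15\right)\right)} + \sqrt{3} \cdot 9\right)^{2} = \left(\sqrt{- 11 \left(1 + 330\right)} + 9 \sqrt{3}\right)^{2} = \left(\sqrt{\left(-11\right) 331} + 9 \sqrt{3}\right)^{2} = \left(\sqrt{-3641} + 9 \sqrt{3}\right)^{2} = \left(i \sqrt{3641} + 9 \sqrt{3}\right)^{2} = \left(9 \sqrt{3} + i \sqrt{3641}\right)^{2}$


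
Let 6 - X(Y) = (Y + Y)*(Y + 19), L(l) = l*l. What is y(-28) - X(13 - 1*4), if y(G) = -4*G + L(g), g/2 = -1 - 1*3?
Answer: 674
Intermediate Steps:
g = -8 (g = 2*(-1 - 1*3) = 2*(-1 - 3) = 2*(-4) = -8)
L(l) = l²
X(Y) = 6 - 2*Y*(19 + Y) (X(Y) = 6 - (Y + Y)*(Y + 19) = 6 - 2*Y*(19 + Y))
y(G) = 64 - 4*G (y(G) = -4*G + (-8)² = -4*G + 64 = 64 - 4*G)
y(-28) - X(13 - 1*4) = (64 - 4*(-28)) - (6 - 38*(13 - 1*4) - 2*(13 - 1*4)²) = (64 + 112) - (6 - 38*(13 - 4) - 2*(13 - 4)²) = 176 - (6 - 38*9 - 2*9²) = 176 - (6 - 342 - 2*81) = 176 - (6 - 342 - 162) = 176 - 1*(-498) = 176 + 498 = 674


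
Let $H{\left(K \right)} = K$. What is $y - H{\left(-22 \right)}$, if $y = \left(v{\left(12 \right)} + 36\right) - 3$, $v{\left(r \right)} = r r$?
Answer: $199$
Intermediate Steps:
$v{\left(r \right)} = r^{2}$
$y = 177$ ($y = \left(12^{2} + 36\right) - 3 = \left(144 + 36\right) - 3 = 180 - 3 = 177$)
$y - H{\left(-22 \right)} = 177 - -22 = 177 + 22 = 199$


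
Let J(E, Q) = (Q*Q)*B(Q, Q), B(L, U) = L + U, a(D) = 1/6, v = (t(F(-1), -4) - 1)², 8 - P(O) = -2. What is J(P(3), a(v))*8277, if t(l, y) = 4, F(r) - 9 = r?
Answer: 2759/36 ≈ 76.639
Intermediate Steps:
P(O) = 10 (P(O) = 8 - 1*(-2) = 8 + 2 = 10)
F(r) = 9 + r
v = 9 (v = (4 - 1)² = 3² = 9)
a(D) = ⅙
J(E, Q) = 2*Q³ (J(E, Q) = (Q*Q)*(Q + Q) = Q²*(2*Q) = 2*Q³)
J(P(3), a(v))*8277 = (2*(⅙)³)*8277 = (2*(1/216))*8277 = (1/108)*8277 = 2759/36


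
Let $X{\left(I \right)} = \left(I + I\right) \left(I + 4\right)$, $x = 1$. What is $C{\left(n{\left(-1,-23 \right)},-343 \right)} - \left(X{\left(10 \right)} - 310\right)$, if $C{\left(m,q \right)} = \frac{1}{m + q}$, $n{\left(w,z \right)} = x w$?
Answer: $\frac{10319}{344} \approx 29.997$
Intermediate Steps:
$X{\left(I \right)} = 2 I \left(4 + I\right)$
$n{\left(w,z \right)} = w$ ($n{\left(w,z \right)} = 1 w = w$)
$C{\left(n{\left(-1,-23 \right)},-343 \right)} - \left(X{\left(10 \right)} - 310\right) = \frac{1}{-1 - 343} - \left(2 \cdot 10 \left(4 + 10\right) - 310\right) = \frac{1}{-344} - \left(2 \cdot 10 \cdot 14 - 310\right) = - \frac{1}{344} - \left(280 - 310\right) = - \frac{1}{344} - -30 = - \frac{1}{344} + 30 = \frac{10319}{344}$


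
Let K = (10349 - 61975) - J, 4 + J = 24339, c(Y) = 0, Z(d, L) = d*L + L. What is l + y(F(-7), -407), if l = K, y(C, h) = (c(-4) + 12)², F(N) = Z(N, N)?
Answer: -75817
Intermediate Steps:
Z(d, L) = L + L*d (Z(d, L) = L*d + L = L + L*d)
J = 24335 (J = -4 + 24339 = 24335)
F(N) = N*(1 + N)
y(C, h) = 144 (y(C, h) = (0 + 12)² = 12² = 144)
K = -75961 (K = (10349 - 61975) - 1*24335 = -51626 - 24335 = -75961)
l = -75961
l + y(F(-7), -407) = -75961 + 144 = -75817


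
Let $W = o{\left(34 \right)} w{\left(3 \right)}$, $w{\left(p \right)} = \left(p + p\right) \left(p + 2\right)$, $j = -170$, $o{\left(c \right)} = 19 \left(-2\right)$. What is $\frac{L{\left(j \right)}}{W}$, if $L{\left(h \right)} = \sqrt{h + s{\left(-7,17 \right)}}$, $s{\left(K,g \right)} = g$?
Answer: $- \frac{i \sqrt{17}}{380} \approx - 0.01085 i$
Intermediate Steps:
$o{\left(c \right)} = -38$
$L{\left(h \right)} = \sqrt{17 + h}$ ($L{\left(h \right)} = \sqrt{h + 17} = \sqrt{17 + h}$)
$w{\left(p \right)} = 2 p \left(2 + p\right)$
$W = -1140$ ($W = - 38 \cdot 2 \cdot 3 \left(2 + 3\right) = - 38 \cdot 2 \cdot 3 \cdot 5 = \left(-38\right) 30 = -1140$)
$\frac{L{\left(j \right)}}{W} = \frac{\sqrt{17 - 170}}{-1140} = \sqrt{-153} \left(- \frac{1}{1140}\right) = 3 i \sqrt{17} \left(- \frac{1}{1140}\right) = - \frac{i \sqrt{17}}{380}$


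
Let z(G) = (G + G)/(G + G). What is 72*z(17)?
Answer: 72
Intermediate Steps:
z(G) = 1 (z(G) = (2*G)/((2*G)) = (2*G)*(1/(2*G)) = 1)
72*z(17) = 72*1 = 72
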